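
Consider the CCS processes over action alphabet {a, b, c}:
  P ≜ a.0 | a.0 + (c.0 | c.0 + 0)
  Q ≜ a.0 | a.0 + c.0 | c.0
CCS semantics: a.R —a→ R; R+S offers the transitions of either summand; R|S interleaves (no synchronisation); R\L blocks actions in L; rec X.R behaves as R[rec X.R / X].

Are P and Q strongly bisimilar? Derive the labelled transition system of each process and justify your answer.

P ~ Q

P's transition system — 6 states:
  u0 = a.0 | a.0 + (c.0 | c.0 + 0) ⊢ ··a··> u1, ··a··> u2, ··c··> u3, ··c··> u4
  u1 = 0 | a.0 ⊢ ··a··> u5
  u2 = a.0 | 0 ⊢ ··a··> u5
  u3 = 0 | c.0 ⊢ ··c··> u5
  u4 = c.0 | 0 ⊢ ··c··> u5
  u5 = 0 | 0 ⊢ ·
Q's transition system — 6 states:
  v0 = a.0 | a.0 + c.0 | c.0 ⊢ ··a··> v1, ··a··> v2, ··c··> v3, ··c··> v4
  v1 = 0 | a.0 ⊢ ··a··> v5
  v2 = a.0 | 0 ⊢ ··a··> v5
  v3 = 0 | c.0 ⊢ ··c··> v5
  v4 = c.0 | 0 ⊢ ··c··> v5
  v5 = 0 | 0 ⊢ ·
Coarsest stable partition (strong bisimilarity classes):
  B0 = {u0, v0}
  B1 = {u3, u4, v3, v4}
  B2 = {u5, v5}
  B3 = {u1, u2, v1, v2}
u0 ∈ B0, v0 ∈ B0 → same block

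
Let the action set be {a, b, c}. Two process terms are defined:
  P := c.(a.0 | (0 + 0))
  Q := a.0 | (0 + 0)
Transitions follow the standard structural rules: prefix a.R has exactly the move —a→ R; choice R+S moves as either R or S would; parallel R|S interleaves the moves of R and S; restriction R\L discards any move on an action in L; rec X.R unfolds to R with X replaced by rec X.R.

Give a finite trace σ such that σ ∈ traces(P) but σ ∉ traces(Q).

LTS(P): 3 reachable states
  m0 = c.(a.0 | (0 + 0)) ⊢ =c=> m1
  m1 = a.0 | (0 + 0) ⊢ =a=> m2
  m2 = 0 | (0 + 0) ⊢ (no moves)
LTS(Q): 2 reachable states
  n0 = a.0 | (0 + 0) ⊢ =a=> n1
  n1 = 0 | (0 + 0) ⊢ (no moves)
Trace ⟨c⟩ through P, begin at {m0}:
  after c @ step 1: {m1}
  P completes σ.
Trace ⟨c⟩ through Q, begin at {n0}:
  after c @ step 1: ∅  — Q cannot continue

c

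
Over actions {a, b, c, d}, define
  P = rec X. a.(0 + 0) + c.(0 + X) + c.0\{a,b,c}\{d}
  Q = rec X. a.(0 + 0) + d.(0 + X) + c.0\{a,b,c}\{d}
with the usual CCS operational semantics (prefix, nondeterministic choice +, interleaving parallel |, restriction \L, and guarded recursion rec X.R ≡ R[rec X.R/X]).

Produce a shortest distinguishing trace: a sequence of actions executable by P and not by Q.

ca

LTS(P): 4 reachable states
  s0 = rec X. a.(0 + 0) + c.(0 + X) + c.0\{a,b,c}\{d} ⊢ ··a··> s1, ··c··> s2, ··c··> s3
  s1 = 0 + 0 ⊢ ·
  s2 = 0 + (rec X. a.(0 + 0) + c.(0 + X) + c.0\{a,b,c}\{d}) ⊢ ··a··> s1, ··c··> s2, ··c··> s3
  s3 = 0\{a,b,c}\{d} ⊢ ·
LTS(Q): 4 reachable states
  t0 = rec X. a.(0 + 0) + d.(0 + X) + c.0\{a,b,c}\{d} ⊢ ··a··> t1, ··c··> t2, ··d··> t3
  t1 = 0 + 0 ⊢ ·
  t2 = 0\{a,b,c}\{d} ⊢ ·
  t3 = 0 + (rec X. a.(0 + 0) + d.(0 + X) + c.0\{a,b,c}\{d}) ⊢ ··a··> t1, ··c··> t2, ··d··> t3
Executing ca from P (initial set {s0}):
  [1] c ⇒ {s2, s3}
  [2] a ⇒ {s1}
  ✓ P
Executing ca from Q (initial set {t0}):
  [1] c ⇒ {t2}
  [2] a ⇒ ∅  — Q cannot continue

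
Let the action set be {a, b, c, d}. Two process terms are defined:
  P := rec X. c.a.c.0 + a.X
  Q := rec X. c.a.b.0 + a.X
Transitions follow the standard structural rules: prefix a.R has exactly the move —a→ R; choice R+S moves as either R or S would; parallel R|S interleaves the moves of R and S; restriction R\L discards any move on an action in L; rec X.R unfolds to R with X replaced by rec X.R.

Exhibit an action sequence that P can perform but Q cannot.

cac

LTS(P): 4 reachable states
  s0 = rec X. c.a.c.0 + a.X → ··a··> s0, ··c··> s1
  s1 = a.c.0 → ··a··> s2
  s2 = c.0 → ··c··> s3
  s3 = 0 → deadlocked
LTS(Q): 4 reachable states
  t0 = rec X. c.a.b.0 + a.X → ··a··> t0, ··c··> t1
  t1 = a.b.0 → ··a··> t2
  t2 = b.0 → ··b··> t3
  t3 = 0 → deadlocked
Trace ⟨cac⟩ through P, begin at {s0}:
  [1] c ⇒ {s1}
  [2] a ⇒ {s2}
  [3] c ⇒ {s3}
  ✓ P
Trace ⟨cac⟩ through Q, begin at {t0}:
  [1] c ⇒ {t1}
  [2] a ⇒ {t2}
  [3] c ⇒ ∅  — Q cannot continue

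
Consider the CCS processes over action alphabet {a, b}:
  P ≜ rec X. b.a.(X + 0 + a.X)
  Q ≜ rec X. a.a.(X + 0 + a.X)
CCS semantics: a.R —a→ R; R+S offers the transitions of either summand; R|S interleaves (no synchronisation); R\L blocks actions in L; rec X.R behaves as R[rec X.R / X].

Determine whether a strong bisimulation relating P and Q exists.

LTS(P): 3 reachable states
  p0 = rec X. b.a.(X + 0 + a.X) | --b--▸ p1
  p1 = a.((rec X. b.a.(X + 0 + a.X)) + 0 + a.(rec X. b.a.(X + 0 + a.X))) | --a--▸ p2
  p2 = (rec X. b.a.(X + 0 + a.X)) + 0 + a.(rec X. b.a.(X + 0 + a.X)) | --a--▸ p0, --b--▸ p1
LTS(Q): 3 reachable states
  q0 = rec X. a.a.(X + 0 + a.X) | --a--▸ q1
  q1 = a.((rec X. a.a.(X + 0 + a.X)) + 0 + a.(rec X. a.a.(X + 0 + a.X))) | --a--▸ q2
  q2 = (rec X. a.a.(X + 0 + a.X)) + 0 + a.(rec X. a.a.(X + 0 + a.X)) | --a--▸ q0, --a--▸ q1
Bisimilarity quotient blocks:
  B0 = {p0}
  B1 = {p1}
  B2 = {p2}
  B3 = {q0, q1, q2}
p0 ∈ B0, q0 ∈ B3 → different blocks

NO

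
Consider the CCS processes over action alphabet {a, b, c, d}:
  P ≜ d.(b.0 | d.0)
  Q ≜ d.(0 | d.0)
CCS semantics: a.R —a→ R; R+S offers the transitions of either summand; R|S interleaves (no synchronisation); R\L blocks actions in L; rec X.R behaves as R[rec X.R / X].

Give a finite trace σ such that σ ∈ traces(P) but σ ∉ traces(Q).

Reachable graph of P (5 states):
  p0 = d.(b.0 | d.0) → -d-> p1
  p1 = b.0 | d.0 → -b-> p2, -d-> p3
  p2 = 0 | d.0 → -d-> p4
  p3 = b.0 | 0 → -b-> p4
  p4 = 0 | 0 → ·
Reachable graph of Q (3 states):
  q0 = d.(0 | d.0) → -d-> q1
  q1 = 0 | d.0 → -d-> q2
  q2 = 0 | 0 → ·
Run σ = ⟨db⟩ on P: start {p0}
  after d @ step 1: {p1}
  after b @ step 2: {p2}
  ✓ P
Run σ = ⟨db⟩ on Q: start {q0}
  after d @ step 1: {q1}
  after b @ step 2: no successor for Q

db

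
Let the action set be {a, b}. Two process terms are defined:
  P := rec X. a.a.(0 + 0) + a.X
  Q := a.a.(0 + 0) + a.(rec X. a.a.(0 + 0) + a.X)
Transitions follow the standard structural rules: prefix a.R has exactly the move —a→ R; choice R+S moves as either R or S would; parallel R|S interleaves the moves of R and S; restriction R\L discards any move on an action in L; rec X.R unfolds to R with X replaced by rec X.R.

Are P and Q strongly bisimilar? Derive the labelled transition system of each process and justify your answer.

LTS(P): 3 reachable states
  m0 = rec X. a.a.(0 + 0) + a.X ⊢ ··a··> m0, ··a··> m1
  m1 = a.(0 + 0) ⊢ ··a··> m2
  m2 = 0 + 0 ⊢ deadlocked
LTS(Q): 4 reachable states
  n0 = a.a.(0 + 0) + a.(rec X. a.a.(0 + 0) + a.X) ⊢ ··a··> n1, ··a··> n2
  n1 = a.(0 + 0) ⊢ ··a··> n3
  n2 = rec X. a.a.(0 + 0) + a.X ⊢ ··a··> n1, ··a··> n2
  n3 = 0 + 0 ⊢ deadlocked
Partition-refinement fixed point:
  B0 = {m0, n0, n2}
  B1 = {m1, n1}
  B2 = {m2, n3}
m0 ∈ B0, n0 ∈ B0 → same block

bisimilar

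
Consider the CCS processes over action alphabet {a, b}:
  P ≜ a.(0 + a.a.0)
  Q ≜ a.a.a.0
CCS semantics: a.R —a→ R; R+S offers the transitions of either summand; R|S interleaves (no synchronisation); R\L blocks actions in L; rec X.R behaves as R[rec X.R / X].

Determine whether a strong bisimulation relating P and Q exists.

LTS(P): 4 reachable states
  m0 = a.(0 + a.a.0) :: --a--▸ m1
  m1 = 0 + a.a.0 :: --a--▸ m2
  m2 = a.0 :: --a--▸ m3
  m3 = 0 :: (no moves)
LTS(Q): 4 reachable states
  n0 = a.a.a.0 :: --a--▸ n1
  n1 = a.a.0 :: --a--▸ n2
  n2 = a.0 :: --a--▸ n3
  n3 = 0 :: (no moves)
Bisimilarity quotient blocks:
  B0 = {m0, n0}
  B1 = {m1, n1}
  B2 = {m2, n2}
  B3 = {m3, n3}
m0 ∈ B0, n0 ∈ B0 → same block

P ~ Q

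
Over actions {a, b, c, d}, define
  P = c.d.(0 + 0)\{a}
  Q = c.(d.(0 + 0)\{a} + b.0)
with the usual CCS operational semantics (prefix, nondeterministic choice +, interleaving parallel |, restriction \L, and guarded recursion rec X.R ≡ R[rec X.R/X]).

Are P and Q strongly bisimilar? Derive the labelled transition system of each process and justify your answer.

P's transition system — 3 states:
  u0 = c.d.(0 + 0)\{a} ⊢ =c=> u1
  u1 = d.(0 + 0)\{a} ⊢ =d=> u2
  u2 = (0 + 0)\{a} ⊢ ·
Q's transition system — 4 states:
  v0 = c.(d.(0 + 0)\{a} + b.0) ⊢ =c=> v1
  v1 = d.(0 + 0)\{a} + b.0 ⊢ =b=> v2, =d=> v3
  v2 = 0 ⊢ ·
  v3 = (0 + 0)\{a} ⊢ ·
Partition-refinement fixed point:
  B0 = {u0}
  B1 = {u1}
  B2 = {u2, v2, v3}
  B3 = {v0}
  B4 = {v1}
u0 ∈ B0, v0 ∈ B3 → different blocks

not bisimilar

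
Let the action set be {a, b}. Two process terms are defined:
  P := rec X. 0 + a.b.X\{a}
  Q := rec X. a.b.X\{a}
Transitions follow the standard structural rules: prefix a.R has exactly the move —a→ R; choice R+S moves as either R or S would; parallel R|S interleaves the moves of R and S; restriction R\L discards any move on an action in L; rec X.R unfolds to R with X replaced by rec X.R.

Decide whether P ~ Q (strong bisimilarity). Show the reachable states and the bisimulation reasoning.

Reachable graph of P (3 states):
  p0 = rec X. 0 + a.b.X\{a} → ··a··> p1
  p1 = b.(rec X. 0 + a.b.X\{a})\{a} → ··b··> p2
  p2 = (rec X. 0 + a.b.X\{a})\{a} → deadlocked
Reachable graph of Q (3 states):
  q0 = rec X. a.b.X\{a} → ··a··> q1
  q1 = b.(rec X. a.b.X\{a})\{a} → ··b··> q2
  q2 = (rec X. a.b.X\{a})\{a} → deadlocked
Bisimilarity quotient blocks:
  B0 = {p0, q0}
  B1 = {p1, q1}
  B2 = {p2, q2}
p0 ∈ B0, q0 ∈ B0 → same block

P ~ Q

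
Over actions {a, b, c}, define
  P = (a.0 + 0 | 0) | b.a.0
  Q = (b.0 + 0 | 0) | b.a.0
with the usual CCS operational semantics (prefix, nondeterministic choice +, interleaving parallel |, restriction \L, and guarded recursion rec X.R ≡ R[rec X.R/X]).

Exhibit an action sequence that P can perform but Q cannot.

P's transition system — 6 states:
  u0 = (a.0 + 0 | 0) | b.a.0 ⊢ —a→ u1, —b→ u2
  u1 = 0 | b.a.0 ⊢ —b→ u3
  u2 = (a.0 + 0 | 0) | a.0 ⊢ —a→ u3, —a→ u4
  u3 = 0 | a.0 ⊢ —a→ u5
  u4 = (a.0 + 0 | 0) | 0 ⊢ —a→ u5
  u5 = 0 | 0 ⊢ deadlocked
Q's transition system — 6 states:
  v0 = (b.0 + 0 | 0) | b.a.0 ⊢ —b→ v1, —b→ v2
  v1 = (b.0 + 0 | 0) | a.0 ⊢ —a→ v3, —b→ v4
  v2 = 0 | b.a.0 ⊢ —b→ v4
  v3 = (b.0 + 0 | 0) | 0 ⊢ —b→ v5
  v4 = 0 | a.0 ⊢ —a→ v5
  v5 = 0 | 0 ⊢ deadlocked
Trace ⟨a⟩ through P, begin at {u0}:
  step 1 (a): {u1}
  — P admits the full trace.
Trace ⟨a⟩ through Q, begin at {v0}:
  step 1 (a): ∅  — Q cannot continue

a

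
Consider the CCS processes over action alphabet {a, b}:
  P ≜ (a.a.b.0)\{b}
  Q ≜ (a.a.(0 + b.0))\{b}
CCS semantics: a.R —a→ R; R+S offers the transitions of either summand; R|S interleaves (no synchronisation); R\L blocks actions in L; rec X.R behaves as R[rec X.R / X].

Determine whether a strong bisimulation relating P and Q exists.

Reachable graph of P (3 states):
  u0 = (a.a.b.0)\{b} has moves --a--▸ u1
  u1 = (a.b.0)\{b} has moves --a--▸ u2
  u2 = (b.0)\{b} has moves ·
Reachable graph of Q (3 states):
  v0 = (a.a.(0 + b.0))\{b} has moves --a--▸ v1
  v1 = (a.(0 + b.0))\{b} has moves --a--▸ v2
  v2 = (0 + b.0)\{b} has moves ·
Bisimilarity quotient blocks:
  B0 = {u0, v0}
  B1 = {u1, v1}
  B2 = {u2, v2}
u0 ∈ B0, v0 ∈ B0 → same block

bisimilar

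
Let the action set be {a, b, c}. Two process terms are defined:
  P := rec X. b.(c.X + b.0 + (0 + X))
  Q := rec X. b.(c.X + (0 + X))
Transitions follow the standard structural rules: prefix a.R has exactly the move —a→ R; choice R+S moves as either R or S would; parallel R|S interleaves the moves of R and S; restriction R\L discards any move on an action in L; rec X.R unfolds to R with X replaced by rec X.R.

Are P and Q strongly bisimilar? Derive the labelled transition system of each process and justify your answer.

NO

Reachable graph of P (3 states):
  s0 = rec X. b.(c.X + b.0 + (0 + X)) | =b=> s1
  s1 = c.(rec X. b.(c.X + b.0 + (0 + X))) + b.0 + (0 + (rec X. b.(c.X + b.0 + (0 + X)))) | =b=> s1, =b=> s2, =c=> s0
  s2 = 0 | ·
Reachable graph of Q (2 states):
  t0 = rec X. b.(c.X + (0 + X)) | =b=> t1
  t1 = c.(rec X. b.(c.X + (0 + X))) + (0 + (rec X. b.(c.X + (0 + X)))) | =b=> t1, =c=> t0
Bisimilarity quotient blocks:
  B0 = {s0}
  B1 = {s1}
  B2 = {s2}
  B3 = {t0}
  B4 = {t1}
s0 ∈ B0, t0 ∈ B3 → different blocks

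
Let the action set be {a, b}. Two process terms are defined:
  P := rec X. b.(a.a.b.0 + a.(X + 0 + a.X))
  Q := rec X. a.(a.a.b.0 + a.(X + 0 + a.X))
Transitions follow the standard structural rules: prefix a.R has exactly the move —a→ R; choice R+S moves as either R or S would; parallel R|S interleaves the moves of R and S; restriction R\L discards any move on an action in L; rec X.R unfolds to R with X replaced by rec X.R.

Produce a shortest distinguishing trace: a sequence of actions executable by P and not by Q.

b

Reachable graph of P (6 states):
  p0 = rec X. b.(a.a.b.0 + a.(X + 0 + a.X)) | ··b··> p1
  p1 = a.a.b.0 + a.((rec X. b.(a.a.b.0 + a.(X + 0 + a.X))) + 0 + a.(rec X. b.(a.a.b.0 + a.(X + 0 + a.X)))) | ··a··> p2, ··a··> p3
  p2 = (rec X. b.(a.a.b.0 + a.(X + 0 + a.X))) + 0 + a.(rec X. b.(a.a.b.0 + a.(X + 0 + a.X))) | ··a··> p0, ··b··> p1
  p3 = a.b.0 | ··a··> p4
  p4 = b.0 | ··b··> p5
  p5 = 0 | ·
Reachable graph of Q (6 states):
  q0 = rec X. a.(a.a.b.0 + a.(X + 0 + a.X)) | ··a··> q1
  q1 = a.a.b.0 + a.((rec X. a.(a.a.b.0 + a.(X + 0 + a.X))) + 0 + a.(rec X. a.(a.a.b.0 + a.(X + 0 + a.X)))) | ··a··> q2, ··a··> q3
  q2 = (rec X. a.(a.a.b.0 + a.(X + 0 + a.X))) + 0 + a.(rec X. a.(a.a.b.0 + a.(X + 0 + a.X))) | ··a··> q0, ··a··> q1
  q3 = a.b.0 | ··a··> q4
  q4 = b.0 | ··b··> q5
  q5 = 0 | ·
Executing b from P (initial set {p0}):
  step 1 (b): {p1}
  ✓ P
Executing b from Q (initial set {q0}):
  step 1 (b): ∅ (Q stuck)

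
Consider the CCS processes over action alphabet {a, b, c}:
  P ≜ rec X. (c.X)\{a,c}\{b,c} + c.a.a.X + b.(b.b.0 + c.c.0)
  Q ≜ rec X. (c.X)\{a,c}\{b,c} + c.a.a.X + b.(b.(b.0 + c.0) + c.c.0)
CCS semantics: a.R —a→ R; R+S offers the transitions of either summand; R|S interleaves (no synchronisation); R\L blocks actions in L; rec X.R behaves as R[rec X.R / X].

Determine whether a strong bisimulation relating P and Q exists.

not bisimilar

LTS(P): 7 reachable states
  p0 = rec X. (c.X)\{a,c}\{b,c} + c.a.a.X + b.(b.b.0 + c.c.0) | -b-> p1, -c-> p2
  p1 = b.b.0 + c.c.0 | -b-> p3, -c-> p4
  p2 = a.a.(rec X. (c.X)\{a,c}\{b,c} + c.a.a.X + b.(b.b.0 + c.c.0)) | -a-> p5
  p3 = b.0 | -b-> p6
  p4 = c.0 | -c-> p6
  p5 = a.(rec X. (c.X)\{a,c}\{b,c} + c.a.a.X + b.(b.b.0 + c.c.0)) | -a-> p0
  p6 = 0 | deadlocked
LTS(Q): 7 reachable states
  q0 = rec X. (c.X)\{a,c}\{b,c} + c.a.a.X + b.(b.(b.0 + c.0) + c.c.0) | -b-> q1, -c-> q2
  q1 = b.(b.0 + c.0) + c.c.0 | -b-> q3, -c-> q4
  q2 = a.a.(rec X. (c.X)\{a,c}\{b,c} + c.a.a.X + b.(b.(b.0 + c.0) + c.c.0)) | -a-> q5
  q3 = b.0 + c.0 | -b-> q6, -c-> q6
  q4 = c.0 | -c-> q6
  q5 = a.(rec X. (c.X)\{a,c}\{b,c} + c.a.a.X + b.(b.(b.0 + c.0) + c.c.0)) | -a-> q0
  q6 = 0 | deadlocked
Partition-refinement fixed point:
  B0 = {p0}
  B1 = {p1}
  B2 = {p4, q4}
  B3 = {p6, q6}
  B4 = {p3}
  B5 = {p2}
  B6 = {p5}
  B7 = {q0}
  B8 = {q2}
  B9 = {q5}
  B10 = {q1}
  B11 = {q3}
p0 ∈ B0, q0 ∈ B7 → different blocks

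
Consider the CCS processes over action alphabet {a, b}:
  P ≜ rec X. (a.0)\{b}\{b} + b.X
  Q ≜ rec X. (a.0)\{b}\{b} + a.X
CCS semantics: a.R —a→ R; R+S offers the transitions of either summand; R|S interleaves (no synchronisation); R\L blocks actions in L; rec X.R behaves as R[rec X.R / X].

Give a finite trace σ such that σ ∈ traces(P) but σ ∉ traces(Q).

Reachable graph of P (2 states):
  p0 = rec X. (a.0)\{b}\{b} + b.X ⊢ =a=> p1, =b=> p0
  p1 = 0\{b}\{b} ⊢ ·
Reachable graph of Q (2 states):
  q0 = rec X. (a.0)\{b}\{b} + a.X ⊢ =a=> q0, =a=> q1
  q1 = 0\{b}\{b} ⊢ ·
Executing b from P (initial set {p0}):
  after b @ step 1: {p0}
  ✓ P
Executing b from Q (initial set {q0}):
  after b @ step 1: no successor for Q

b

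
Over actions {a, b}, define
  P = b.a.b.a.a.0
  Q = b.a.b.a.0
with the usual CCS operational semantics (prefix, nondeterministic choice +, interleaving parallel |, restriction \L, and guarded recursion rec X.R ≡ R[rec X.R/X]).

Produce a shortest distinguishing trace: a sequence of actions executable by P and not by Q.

babaa

P's transition system — 6 states:
  m0 = b.a.b.a.a.0 :: --b--▸ m1
  m1 = a.b.a.a.0 :: --a--▸ m2
  m2 = b.a.a.0 :: --b--▸ m3
  m3 = a.a.0 :: --a--▸ m4
  m4 = a.0 :: --a--▸ m5
  m5 = 0 :: stopped
Q's transition system — 5 states:
  n0 = b.a.b.a.0 :: --b--▸ n1
  n1 = a.b.a.0 :: --a--▸ n2
  n2 = b.a.0 :: --b--▸ n3
  n3 = a.0 :: --a--▸ n4
  n4 = 0 :: stopped
Trace ⟨babaa⟩ through P, begin at {m0}:
  after b @ step 1: {m1}
  after a @ step 2: {m2}
  after b @ step 3: {m3}
  after a @ step 4: {m4}
  after a @ step 5: {m5}
  P completes σ.
Trace ⟨babaa⟩ through Q, begin at {n0}:
  after b @ step 1: {n1}
  after a @ step 2: {n2}
  after b @ step 3: {n3}
  after a @ step 4: {n4}
  after a @ step 5: ∅  — Q cannot continue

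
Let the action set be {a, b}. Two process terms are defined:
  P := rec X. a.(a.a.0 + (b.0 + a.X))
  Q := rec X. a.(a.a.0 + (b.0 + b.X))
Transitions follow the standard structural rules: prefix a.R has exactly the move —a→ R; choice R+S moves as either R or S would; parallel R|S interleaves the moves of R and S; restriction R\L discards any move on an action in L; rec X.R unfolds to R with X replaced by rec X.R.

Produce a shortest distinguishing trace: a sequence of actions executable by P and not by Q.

Reachable graph of P (4 states):
  p0 = rec X. a.(a.a.0 + (b.0 + a.X)) :: -a-> p1
  p1 = a.a.0 + (b.0 + a.(rec X. a.(a.a.0 + (b.0 + a.X)))) :: -a-> p0, -a-> p2, -b-> p3
  p2 = a.0 :: -a-> p3
  p3 = 0 :: stopped
Reachable graph of Q (4 states):
  q0 = rec X. a.(a.a.0 + (b.0 + b.X)) :: -a-> q1
  q1 = a.a.0 + (b.0 + b.(rec X. a.(a.a.0 + (b.0 + b.X)))) :: -a-> q2, -b-> q0, -b-> q3
  q2 = a.0 :: -a-> q3
  q3 = 0 :: stopped
Trace ⟨aaaa⟩ through P, begin at {p0}:
  step 1 (a): {p1}
  step 2 (a): {p0, p2}
  step 3 (a): {p1, p3}
  step 4 (a): {p0, p2}
  — P admits the full trace.
Trace ⟨aaaa⟩ through Q, begin at {q0}:
  step 1 (a): {q1}
  step 2 (a): {q2}
  step 3 (a): {q3}
  step 4 (a): no successor for Q

aaaa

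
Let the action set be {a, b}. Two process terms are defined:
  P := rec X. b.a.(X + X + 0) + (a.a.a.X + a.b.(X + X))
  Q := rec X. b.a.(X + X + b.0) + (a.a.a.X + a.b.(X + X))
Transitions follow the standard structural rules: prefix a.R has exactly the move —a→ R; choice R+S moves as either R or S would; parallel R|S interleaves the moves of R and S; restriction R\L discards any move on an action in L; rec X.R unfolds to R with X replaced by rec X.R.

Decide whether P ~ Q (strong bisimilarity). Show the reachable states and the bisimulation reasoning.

not bisimilar

Reachable graph of P (7 states):
  p0 = rec X. b.a.(X + X + 0) + (a.a.a.X + a.b.(X + X)) ⊢ -a-> p1, -a-> p2, -b-> p3
  p1 = a.a.(rec X. b.a.(X + X + 0) + (a.a.a.X + a.b.(X + X))) ⊢ -a-> p4
  p2 = b.((rec X. b.a.(X + X + 0) + (a.a.a.X + a.b.(X + X))) + (rec X. b.a.(X + X + 0) + (a.a.a.X + a.b.(X + X)))) ⊢ -b-> p5
  p3 = a.((rec X. b.a.(X + X + 0) + (a.a.a.X + a.b.(X + X))) + (rec X. b.a.(X + X + 0) + (a.a.a.X + a.b.(X + X))) + 0) ⊢ -a-> p6
  p4 = a.(rec X. b.a.(X + X + 0) + (a.a.a.X + a.b.(X + X))) ⊢ -a-> p0
  p5 = (rec X. b.a.(X + X + 0) + (a.a.a.X + a.b.(X + X))) + (rec X. b.a.(X + X + 0) + (a.a.a.X + a.b.(X + X))) ⊢ -a-> p1, -a-> p2, -b-> p3
  p6 = (rec X. b.a.(X + X + 0) + (a.a.a.X + a.b.(X + X))) + (rec X. b.a.(X + X + 0) + (a.a.a.X + a.b.(X + X))) + 0 ⊢ -a-> p1, -a-> p2, -b-> p3
Reachable graph of Q (8 states):
  q0 = rec X. b.a.(X + X + b.0) + (a.a.a.X + a.b.(X + X)) ⊢ -a-> q1, -a-> q2, -b-> q3
  q1 = a.a.(rec X. b.a.(X + X + b.0) + (a.a.a.X + a.b.(X + X))) ⊢ -a-> q4
  q2 = b.((rec X. b.a.(X + X + b.0) + (a.a.a.X + a.b.(X + X))) + (rec X. b.a.(X + X + b.0) + (a.a.a.X + a.b.(X + X)))) ⊢ -b-> q5
  q3 = a.((rec X. b.a.(X + X + b.0) + (a.a.a.X + a.b.(X + X))) + (rec X. b.a.(X + X + b.0) + (a.a.a.X + a.b.(X + X))) + b.0) ⊢ -a-> q6
  q4 = a.(rec X. b.a.(X + X + b.0) + (a.a.a.X + a.b.(X + X))) ⊢ -a-> q0
  q5 = (rec X. b.a.(X + X + b.0) + (a.a.a.X + a.b.(X + X))) + (rec X. b.a.(X + X + b.0) + (a.a.a.X + a.b.(X + X))) ⊢ -a-> q1, -a-> q2, -b-> q3
  q6 = (rec X. b.a.(X + X + b.0) + (a.a.a.X + a.b.(X + X))) + (rec X. b.a.(X + X + b.0) + (a.a.a.X + a.b.(X + X))) + b.0 ⊢ -a-> q1, -a-> q2, -b-> q3, -b-> q7
  q7 = 0 ⊢ deadlocked
Partition-refinement fixed point:
  B0 = {p0, p5, p6}
  B1 = {p1}
  B2 = {p3, p4}
  B3 = {p2}
  B4 = {q0, q5}
  B5 = {q2}
  B6 = {q1}
  B7 = {q4}
  B8 = {q3}
  B9 = {q6}
  B10 = {q7}
p0 ∈ B0, q0 ∈ B4 → different blocks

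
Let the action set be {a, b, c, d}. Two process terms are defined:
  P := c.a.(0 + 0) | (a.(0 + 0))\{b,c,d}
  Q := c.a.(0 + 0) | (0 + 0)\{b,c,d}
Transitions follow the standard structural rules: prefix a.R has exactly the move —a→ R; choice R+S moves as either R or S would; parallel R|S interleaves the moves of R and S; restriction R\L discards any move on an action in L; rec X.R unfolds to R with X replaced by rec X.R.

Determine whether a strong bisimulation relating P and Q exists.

P ≁ Q

P's transition system — 6 states:
  p0 = c.a.(0 + 0) | (a.(0 + 0))\{b,c,d} has moves —a→ p1, —c→ p2
  p1 = c.a.(0 + 0) | (0 + 0)\{b,c,d} has moves —c→ p3
  p2 = a.(0 + 0) | (a.(0 + 0))\{b,c,d} has moves —a→ p3, —a→ p4
  p3 = a.(0 + 0) | (0 + 0)\{b,c,d} has moves —a→ p5
  p4 = (0 + 0) | (a.(0 + 0))\{b,c,d} has moves —a→ p5
  p5 = (0 + 0) | (0 + 0)\{b,c,d} has moves ·
Q's transition system — 3 states:
  q0 = c.a.(0 + 0) | (0 + 0)\{b,c,d} has moves —c→ q1
  q1 = a.(0 + 0) | (0 + 0)\{b,c,d} has moves —a→ q2
  q2 = (0 + 0) | (0 + 0)\{b,c,d} has moves ·
Bisimilarity quotient blocks:
  B0 = {p0}
  B1 = {p1, q0}
  B2 = {p3, p4, q1}
  B3 = {p5, q2}
  B4 = {p2}
p0 ∈ B0, q0 ∈ B1 → different blocks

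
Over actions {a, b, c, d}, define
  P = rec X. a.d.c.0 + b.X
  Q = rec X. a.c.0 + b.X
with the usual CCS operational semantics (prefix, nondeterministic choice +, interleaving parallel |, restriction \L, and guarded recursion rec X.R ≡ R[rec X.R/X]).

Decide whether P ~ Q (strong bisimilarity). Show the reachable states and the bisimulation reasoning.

NO

LTS(P): 4 reachable states
  m0 = rec X. a.d.c.0 + b.X → ··a··> m1, ··b··> m0
  m1 = d.c.0 → ··d··> m2
  m2 = c.0 → ··c··> m3
  m3 = 0 → (no moves)
LTS(Q): 3 reachable states
  n0 = rec X. a.c.0 + b.X → ··a··> n1, ··b··> n0
  n1 = c.0 → ··c··> n2
  n2 = 0 → (no moves)
Bisimilarity quotient blocks:
  B0 = {m0}
  B1 = {m1}
  B2 = {m2, n1}
  B3 = {m3, n2}
  B4 = {n0}
m0 ∈ B0, n0 ∈ B4 → different blocks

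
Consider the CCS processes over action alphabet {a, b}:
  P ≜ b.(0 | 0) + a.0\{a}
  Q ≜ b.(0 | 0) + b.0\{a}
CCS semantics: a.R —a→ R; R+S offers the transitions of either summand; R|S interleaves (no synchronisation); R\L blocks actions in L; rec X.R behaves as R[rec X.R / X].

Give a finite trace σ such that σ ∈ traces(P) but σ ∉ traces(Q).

LTS(P): 3 reachable states
  p0 = b.(0 | 0) + a.0\{a} :: =a=> p1, =b=> p2
  p1 = 0\{a} :: (no moves)
  p2 = 0 | 0 :: (no moves)
LTS(Q): 3 reachable states
  q0 = b.(0 | 0) + b.0\{a} :: =b=> q1, =b=> q2
  q1 = 0 | 0 :: (no moves)
  q2 = 0\{a} :: (no moves)
Trace ⟨a⟩ through P, begin at {p0}:
  step 1 (a): {p1}
  — P admits the full trace.
Trace ⟨a⟩ through Q, begin at {q0}:
  step 1 (a): no successor for Q

a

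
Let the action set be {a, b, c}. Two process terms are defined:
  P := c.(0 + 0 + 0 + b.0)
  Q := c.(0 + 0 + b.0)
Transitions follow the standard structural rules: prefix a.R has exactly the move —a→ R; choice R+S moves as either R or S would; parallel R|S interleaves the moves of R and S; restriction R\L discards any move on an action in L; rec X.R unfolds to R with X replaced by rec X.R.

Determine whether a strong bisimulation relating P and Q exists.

P ~ Q

Reachable graph of P (3 states):
  m0 = c.(0 + 0 + 0 + b.0) :: —c→ m1
  m1 = 0 + 0 + 0 + b.0 :: —b→ m2
  m2 = 0 :: ∅
Reachable graph of Q (3 states):
  n0 = c.(0 + 0 + b.0) :: —c→ n1
  n1 = 0 + 0 + b.0 :: —b→ n2
  n2 = 0 :: ∅
Coarsest stable partition (strong bisimilarity classes):
  B0 = {m0, n0}
  B1 = {m1, n1}
  B2 = {m2, n2}
m0 ∈ B0, n0 ∈ B0 → same block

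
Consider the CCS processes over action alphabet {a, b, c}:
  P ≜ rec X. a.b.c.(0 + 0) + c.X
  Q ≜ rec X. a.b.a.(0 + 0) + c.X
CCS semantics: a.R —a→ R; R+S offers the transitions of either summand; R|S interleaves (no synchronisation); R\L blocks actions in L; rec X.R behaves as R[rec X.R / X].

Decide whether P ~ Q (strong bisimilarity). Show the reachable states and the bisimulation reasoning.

LTS(P): 4 reachable states
  s0 = rec X. a.b.c.(0 + 0) + c.X has moves --a--▸ s1, --c--▸ s0
  s1 = b.c.(0 + 0) has moves --b--▸ s2
  s2 = c.(0 + 0) has moves --c--▸ s3
  s3 = 0 + 0 has moves ·
LTS(Q): 4 reachable states
  t0 = rec X. a.b.a.(0 + 0) + c.X has moves --a--▸ t1, --c--▸ t0
  t1 = b.a.(0 + 0) has moves --b--▸ t2
  t2 = a.(0 + 0) has moves --a--▸ t3
  t3 = 0 + 0 has moves ·
Coarsest stable partition (strong bisimilarity classes):
  B0 = {s0}
  B1 = {s1}
  B2 = {s2}
  B3 = {s3, t3}
  B4 = {t0}
  B5 = {t1}
  B6 = {t2}
s0 ∈ B0, t0 ∈ B4 → different blocks

not bisimilar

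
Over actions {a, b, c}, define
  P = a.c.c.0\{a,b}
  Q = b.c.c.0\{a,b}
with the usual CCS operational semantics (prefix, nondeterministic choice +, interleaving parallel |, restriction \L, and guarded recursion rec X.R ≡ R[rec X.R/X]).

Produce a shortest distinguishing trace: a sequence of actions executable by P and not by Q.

P's transition system — 4 states:
  p0 = a.c.c.0\{a,b} ⊢ =a=> p1
  p1 = c.c.0\{a,b} ⊢ =c=> p2
  p2 = c.0\{a,b} ⊢ =c=> p3
  p3 = 0\{a,b} ⊢ stopped
Q's transition system — 4 states:
  q0 = b.c.c.0\{a,b} ⊢ =b=> q1
  q1 = c.c.0\{a,b} ⊢ =c=> q2
  q2 = c.0\{a,b} ⊢ =c=> q3
  q3 = 0\{a,b} ⊢ stopped
Run σ = ⟨a⟩ on P: start {p0}
  after a @ step 1: {p1}
  — P admits the full trace.
Run σ = ⟨a⟩ on Q: start {q0}
  after a @ step 1: ∅ (Q stuck)

a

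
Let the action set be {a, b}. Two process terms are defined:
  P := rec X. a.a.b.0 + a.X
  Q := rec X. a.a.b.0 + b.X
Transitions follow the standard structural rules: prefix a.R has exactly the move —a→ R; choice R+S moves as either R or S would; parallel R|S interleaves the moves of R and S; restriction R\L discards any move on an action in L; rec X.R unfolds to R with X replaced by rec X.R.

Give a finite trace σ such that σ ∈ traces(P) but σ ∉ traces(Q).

aaa

LTS(P): 4 reachable states
  m0 = rec X. a.a.b.0 + a.X | ··a··> m0, ··a··> m1
  m1 = a.b.0 | ··a··> m2
  m2 = b.0 | ··b··> m3
  m3 = 0 | deadlocked
LTS(Q): 4 reachable states
  n0 = rec X. a.a.b.0 + b.X | ··a··> n1, ··b··> n0
  n1 = a.b.0 | ··a··> n2
  n2 = b.0 | ··b··> n3
  n3 = 0 | deadlocked
Executing aaa from P (initial set {m0}):
  step 1 (a): {m0, m1}
  step 2 (a): {m0, m1, m2}
  step 3 (a): {m0, m1, m2}
  — P admits the full trace.
Executing aaa from Q (initial set {n0}):
  step 1 (a): {n1}
  step 2 (a): {n2}
  step 3 (a): no successor for Q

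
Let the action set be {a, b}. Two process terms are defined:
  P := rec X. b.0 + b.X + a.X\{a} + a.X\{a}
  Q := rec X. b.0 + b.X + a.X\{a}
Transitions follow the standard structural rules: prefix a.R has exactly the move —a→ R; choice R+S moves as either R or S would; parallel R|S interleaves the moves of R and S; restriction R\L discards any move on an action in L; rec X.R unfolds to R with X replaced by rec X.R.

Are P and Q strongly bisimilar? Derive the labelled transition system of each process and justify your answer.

P's transition system — 4 states:
  m0 = rec X. b.0 + b.X + a.X\{a} + a.X\{a} :: =a=> m1, =b=> m0, =b=> m2
  m1 = (rec X. b.0 + b.X + a.X\{a} + a.X\{a})\{a} :: =b=> m1, =b=> m3
  m2 = 0 :: stopped
  m3 = 0\{a} :: stopped
Q's transition system — 4 states:
  n0 = rec X. b.0 + b.X + a.X\{a} :: =a=> n1, =b=> n0, =b=> n2
  n1 = (rec X. b.0 + b.X + a.X\{a})\{a} :: =b=> n1, =b=> n3
  n2 = 0 :: stopped
  n3 = 0\{a} :: stopped
Bisimilarity quotient blocks:
  B0 = {m0, n0}
  B1 = {m1, n1}
  B2 = {m2, m3, n2, n3}
m0 ∈ B0, n0 ∈ B0 → same block

P ~ Q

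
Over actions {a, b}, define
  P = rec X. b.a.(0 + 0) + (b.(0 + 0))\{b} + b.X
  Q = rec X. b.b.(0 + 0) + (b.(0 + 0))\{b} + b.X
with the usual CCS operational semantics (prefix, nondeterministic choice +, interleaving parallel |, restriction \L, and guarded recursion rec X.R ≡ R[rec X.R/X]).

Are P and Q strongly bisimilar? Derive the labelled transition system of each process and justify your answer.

not bisimilar

LTS(P): 3 reachable states
  m0 = rec X. b.a.(0 + 0) + (b.(0 + 0))\{b} + b.X :: --b--▸ m0, --b--▸ m1
  m1 = a.(0 + 0) :: --a--▸ m2
  m2 = 0 + 0 :: stopped
LTS(Q): 3 reachable states
  n0 = rec X. b.b.(0 + 0) + (b.(0 + 0))\{b} + b.X :: --b--▸ n0, --b--▸ n1
  n1 = b.(0 + 0) :: --b--▸ n2
  n2 = 0 + 0 :: stopped
Coarsest stable partition (strong bisimilarity classes):
  B0 = {m0}
  B1 = {m1}
  B2 = {m2, n2}
  B3 = {n0}
  B4 = {n1}
m0 ∈ B0, n0 ∈ B3 → different blocks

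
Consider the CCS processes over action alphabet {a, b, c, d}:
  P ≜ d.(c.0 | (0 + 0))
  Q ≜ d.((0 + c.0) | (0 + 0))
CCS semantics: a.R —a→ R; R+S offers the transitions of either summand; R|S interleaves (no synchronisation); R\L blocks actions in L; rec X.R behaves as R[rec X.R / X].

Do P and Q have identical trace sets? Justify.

Reachable graph of P (3 states):
  u0 = d.(c.0 | (0 + 0)) :: -d-> u1
  u1 = c.0 | (0 + 0) :: -c-> u2
  u2 = 0 | (0 + 0) :: ·
Reachable graph of Q (3 states):
  v0 = d.((0 + c.0) | (0 + 0)) :: -d-> v1
  v1 = (0 + c.0) | (0 + 0) :: -c-> v2
  v2 = 0 | (0 + 0) :: ·
Bisimilarity quotient blocks:
  B0 = {u0, v0}
  B1 = {u1, v1}
  B2 = {u2, v2}
u0 ∈ B0, v0 ∈ B0 → same block
Bisimilar ⇒ trace-equivalent.

trace-equivalent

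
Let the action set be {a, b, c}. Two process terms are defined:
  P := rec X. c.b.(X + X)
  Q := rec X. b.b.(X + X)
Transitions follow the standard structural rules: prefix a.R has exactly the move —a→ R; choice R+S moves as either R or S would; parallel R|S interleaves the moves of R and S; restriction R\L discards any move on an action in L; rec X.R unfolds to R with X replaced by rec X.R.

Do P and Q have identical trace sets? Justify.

Reachable graph of P (3 states):
  p0 = rec X. c.b.(X + X) :: —c→ p1
  p1 = b.((rec X. c.b.(X + X)) + (rec X. c.b.(X + X))) :: —b→ p2
  p2 = (rec X. c.b.(X + X)) + (rec X. c.b.(X + X)) :: —c→ p1
Reachable graph of Q (3 states):
  q0 = rec X. b.b.(X + X) :: —b→ q1
  q1 = b.((rec X. b.b.(X + X)) + (rec X. b.b.(X + X))) :: —b→ q2
  q2 = (rec X. b.b.(X + X)) + (rec X. b.b.(X + X)) :: —b→ q1
Run σ = ⟨c⟩ on P: start {p0}
  after c @ step 1: {p1}
  ✓ P
Run σ = ⟨c⟩ on Q: start {q0}
  after c @ step 1: no successor for Q

NO — witness ⟨c⟩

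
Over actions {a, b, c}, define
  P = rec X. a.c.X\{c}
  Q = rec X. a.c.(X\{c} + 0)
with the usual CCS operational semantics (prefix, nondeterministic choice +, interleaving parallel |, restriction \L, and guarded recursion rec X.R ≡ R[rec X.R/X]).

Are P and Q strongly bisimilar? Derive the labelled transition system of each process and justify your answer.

P's transition system — 4 states:
  u0 = rec X. a.c.X\{c} ⊢ --a--▸ u1
  u1 = c.(rec X. a.c.X\{c})\{c} ⊢ --c--▸ u2
  u2 = (rec X. a.c.X\{c})\{c} ⊢ --a--▸ u3
  u3 = (c.(rec X. a.c.X\{c})\{c})\{c} ⊢ (no moves)
Q's transition system — 4 states:
  v0 = rec X. a.c.(X\{c} + 0) ⊢ --a--▸ v1
  v1 = c.((rec X. a.c.(X\{c} + 0))\{c} + 0) ⊢ --c--▸ v2
  v2 = (rec X. a.c.(X\{c} + 0))\{c} + 0 ⊢ --a--▸ v3
  v3 = (c.((rec X. a.c.(X\{c} + 0))\{c} + 0))\{c} ⊢ (no moves)
Coarsest stable partition (strong bisimilarity classes):
  B0 = {u0, v0}
  B1 = {u1, v1}
  B2 = {u2, v2}
  B3 = {u3, v3}
u0 ∈ B0, v0 ∈ B0 → same block

bisimilar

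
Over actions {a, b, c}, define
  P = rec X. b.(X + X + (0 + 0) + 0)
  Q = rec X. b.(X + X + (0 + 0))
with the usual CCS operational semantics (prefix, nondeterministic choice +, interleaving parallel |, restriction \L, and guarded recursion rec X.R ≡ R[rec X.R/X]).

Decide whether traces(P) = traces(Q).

Reachable graph of P (2 states):
  p0 = rec X. b.(X + X + (0 + 0) + 0) has moves --b--▸ p1
  p1 = (rec X. b.(X + X + (0 + 0) + 0)) + (rec X. b.(X + X + (0 + 0) + 0)) + (0 + 0) + 0 has moves --b--▸ p1
Reachable graph of Q (2 states):
  q0 = rec X. b.(X + X + (0 + 0)) has moves --b--▸ q1
  q1 = (rec X. b.(X + X + (0 + 0))) + (rec X. b.(X + X + (0 + 0))) + (0 + 0) has moves --b--▸ q1
Coarsest stable partition (strong bisimilarity classes):
  B0 = {p0, p1, q0, q1}
p0 ∈ B0, q0 ∈ B0 → same block
Bisimilar ⇒ trace-equivalent.

traces(P) = traces(Q)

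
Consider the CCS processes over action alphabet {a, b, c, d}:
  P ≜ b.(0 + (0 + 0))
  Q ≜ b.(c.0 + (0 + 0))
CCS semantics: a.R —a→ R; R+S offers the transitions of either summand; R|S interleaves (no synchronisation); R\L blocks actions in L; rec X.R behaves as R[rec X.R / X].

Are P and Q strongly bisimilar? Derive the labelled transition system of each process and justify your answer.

P ≁ Q

LTS(P): 2 reachable states
  s0 = b.(0 + (0 + 0)) ⊢ --b--▸ s1
  s1 = 0 + (0 + 0) ⊢ (no moves)
LTS(Q): 3 reachable states
  t0 = b.(c.0 + (0 + 0)) ⊢ --b--▸ t1
  t1 = c.0 + (0 + 0) ⊢ --c--▸ t2
  t2 = 0 ⊢ (no moves)
Bisimilarity quotient blocks:
  B0 = {s0}
  B1 = {s1, t2}
  B2 = {t0}
  B3 = {t1}
s0 ∈ B0, t0 ∈ B2 → different blocks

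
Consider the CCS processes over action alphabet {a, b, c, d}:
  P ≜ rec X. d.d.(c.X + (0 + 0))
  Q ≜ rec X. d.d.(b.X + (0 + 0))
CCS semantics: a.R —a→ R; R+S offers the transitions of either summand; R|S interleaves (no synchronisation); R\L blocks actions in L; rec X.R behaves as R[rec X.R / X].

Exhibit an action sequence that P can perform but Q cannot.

P's transition system — 3 states:
  u0 = rec X. d.d.(c.X + (0 + 0)) | ··d··> u1
  u1 = d.(c.(rec X. d.d.(c.X + (0 + 0))) + (0 + 0)) | ··d··> u2
  u2 = c.(rec X. d.d.(c.X + (0 + 0))) + (0 + 0) | ··c··> u0
Q's transition system — 3 states:
  v0 = rec X. d.d.(b.X + (0 + 0)) | ··d··> v1
  v1 = d.(b.(rec X. d.d.(b.X + (0 + 0))) + (0 + 0)) | ··d··> v2
  v2 = b.(rec X. d.d.(b.X + (0 + 0))) + (0 + 0) | ··b··> v0
Run σ = ⟨ddc⟩ on P: start {u0}
  after d @ step 1: {u1}
  after d @ step 2: {u2}
  after c @ step 3: {u0}
  P completes σ.
Run σ = ⟨ddc⟩ on Q: start {v0}
  after d @ step 1: {v1}
  after d @ step 2: {v2}
  after c @ step 3: no successor for Q

ddc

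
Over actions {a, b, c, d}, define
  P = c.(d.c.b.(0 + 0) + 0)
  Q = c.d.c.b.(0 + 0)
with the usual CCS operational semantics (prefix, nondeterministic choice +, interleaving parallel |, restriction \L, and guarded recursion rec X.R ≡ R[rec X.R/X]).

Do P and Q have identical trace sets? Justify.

traces(P) = traces(Q)

LTS(P): 5 reachable states
  s0 = c.(d.c.b.(0 + 0) + 0) ⊢ -c-> s1
  s1 = d.c.b.(0 + 0) + 0 ⊢ -d-> s2
  s2 = c.b.(0 + 0) ⊢ -c-> s3
  s3 = b.(0 + 0) ⊢ -b-> s4
  s4 = 0 + 0 ⊢ deadlocked
LTS(Q): 5 reachable states
  t0 = c.d.c.b.(0 + 0) ⊢ -c-> t1
  t1 = d.c.b.(0 + 0) ⊢ -d-> t2
  t2 = c.b.(0 + 0) ⊢ -c-> t3
  t3 = b.(0 + 0) ⊢ -b-> t4
  t4 = 0 + 0 ⊢ deadlocked
Coarsest stable partition (strong bisimilarity classes):
  B0 = {s0, t0}
  B1 = {s1, t1}
  B2 = {s2, t2}
  B3 = {s3, t3}
  B4 = {s4, t4}
s0 ∈ B0, t0 ∈ B0 → same block
Bisimilar ⇒ trace-equivalent.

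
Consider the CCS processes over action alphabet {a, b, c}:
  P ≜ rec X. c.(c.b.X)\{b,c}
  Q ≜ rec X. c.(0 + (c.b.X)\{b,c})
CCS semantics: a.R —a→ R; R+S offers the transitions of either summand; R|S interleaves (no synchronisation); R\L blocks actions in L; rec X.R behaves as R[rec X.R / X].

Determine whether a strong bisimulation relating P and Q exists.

bisimilar

P's transition system — 2 states:
  p0 = rec X. c.(c.b.X)\{b,c} → —c→ p1
  p1 = (c.b.(rec X. c.(c.b.X)\{b,c}))\{b,c} → deadlocked
Q's transition system — 2 states:
  q0 = rec X. c.(0 + (c.b.X)\{b,c}) → —c→ q1
  q1 = 0 + (c.b.(rec X. c.(0 + (c.b.X)\{b,c})))\{b,c} → deadlocked
Coarsest stable partition (strong bisimilarity classes):
  B0 = {p0, q0}
  B1 = {p1, q1}
p0 ∈ B0, q0 ∈ B0 → same block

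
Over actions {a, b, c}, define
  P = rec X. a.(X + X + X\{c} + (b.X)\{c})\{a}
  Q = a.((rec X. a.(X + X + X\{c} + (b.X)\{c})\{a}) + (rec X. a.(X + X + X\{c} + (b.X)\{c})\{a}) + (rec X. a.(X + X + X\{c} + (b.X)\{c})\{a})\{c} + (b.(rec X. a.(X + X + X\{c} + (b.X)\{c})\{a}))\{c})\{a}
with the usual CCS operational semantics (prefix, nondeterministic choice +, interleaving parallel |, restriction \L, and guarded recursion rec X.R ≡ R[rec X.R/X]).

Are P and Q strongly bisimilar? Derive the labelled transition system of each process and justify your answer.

LTS(P): 3 reachable states
  m0 = rec X. a.(X + X + X\{c} + (b.X)\{c})\{a} → -a-> m1
  m1 = ((rec X. a.(X + X + X\{c} + (b.X)\{c})\{a}) + (rec X. a.(X + X + X\{c} + (b.X)\{c})\{a}) + (rec X. a.(X + X + X\{c} + (b.X)\{c})\{a})\{c} + (b.(rec X. a.(X + X + X\{c} + (b.X)\{c})\{a}))\{c})\{a} → -b-> m2
  m2 = (rec X. a.(X + X + X\{c} + (b.X)\{c})\{a})\{c}\{a} → (no moves)
LTS(Q): 3 reachable states
  n0 = a.((rec X. a.(X + X + X\{c} + (b.X)\{c})\{a}) + (rec X. a.(X + X + X\{c} + (b.X)\{c})\{a}) + (rec X. a.(X + X + X\{c} + (b.X)\{c})\{a})\{c} + (b.(rec X. a.(X + X + X\{c} + (b.X)\{c})\{a}))\{c})\{a} → -a-> n1
  n1 = ((rec X. a.(X + X + X\{c} + (b.X)\{c})\{a}) + (rec X. a.(X + X + X\{c} + (b.X)\{c})\{a}) + (rec X. a.(X + X + X\{c} + (b.X)\{c})\{a})\{c} + (b.(rec X. a.(X + X + X\{c} + (b.X)\{c})\{a}))\{c})\{a} → -b-> n2
  n2 = (rec X. a.(X + X + X\{c} + (b.X)\{c})\{a})\{c}\{a} → (no moves)
Coarsest stable partition (strong bisimilarity classes):
  B0 = {m0, n0}
  B1 = {m1, n1}
  B2 = {m2, n2}
m0 ∈ B0, n0 ∈ B0 → same block

YES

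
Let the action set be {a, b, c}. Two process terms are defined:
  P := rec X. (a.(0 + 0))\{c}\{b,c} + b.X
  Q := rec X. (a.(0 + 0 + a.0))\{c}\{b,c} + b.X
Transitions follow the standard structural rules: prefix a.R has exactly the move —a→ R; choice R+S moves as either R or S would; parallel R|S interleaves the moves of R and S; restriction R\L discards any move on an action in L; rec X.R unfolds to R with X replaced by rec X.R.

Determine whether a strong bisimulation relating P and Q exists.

not bisimilar

P's transition system — 2 states:
  m0 = rec X. (a.(0 + 0))\{c}\{b,c} + b.X → —a→ m1, —b→ m0
  m1 = (0 + 0)\{c}\{b,c} → stopped
Q's transition system — 3 states:
  n0 = rec X. (a.(0 + 0 + a.0))\{c}\{b,c} + b.X → —a→ n1, —b→ n0
  n1 = (0 + 0 + a.0)\{c}\{b,c} → —a→ n2
  n2 = 0\{c}\{b,c} → stopped
Coarsest stable partition (strong bisimilarity classes):
  B0 = {m0}
  B1 = {m1, n2}
  B2 = {n0}
  B3 = {n1}
m0 ∈ B0, n0 ∈ B2 → different blocks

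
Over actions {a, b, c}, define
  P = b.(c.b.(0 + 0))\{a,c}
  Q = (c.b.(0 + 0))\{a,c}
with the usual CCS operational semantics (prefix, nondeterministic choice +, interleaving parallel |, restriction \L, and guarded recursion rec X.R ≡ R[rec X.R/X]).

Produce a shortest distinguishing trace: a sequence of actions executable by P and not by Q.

Reachable graph of P (2 states):
  m0 = b.(c.b.(0 + 0))\{a,c} ⊢ —b→ m1
  m1 = (c.b.(0 + 0))\{a,c} ⊢ deadlocked
Reachable graph of Q (1 states):
  n0 = (c.b.(0 + 0))\{a,c} ⊢ deadlocked
Executing b from P (initial set {m0}):
  step 1 (b): {m1}
  — P admits the full trace.
Executing b from Q (initial set {n0}):
  step 1 (b): ∅ (Q stuck)

b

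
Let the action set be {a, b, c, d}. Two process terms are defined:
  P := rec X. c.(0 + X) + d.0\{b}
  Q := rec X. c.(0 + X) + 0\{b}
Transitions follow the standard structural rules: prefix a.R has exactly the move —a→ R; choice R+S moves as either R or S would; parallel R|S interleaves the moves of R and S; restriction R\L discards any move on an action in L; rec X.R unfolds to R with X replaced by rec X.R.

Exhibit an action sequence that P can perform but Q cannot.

Reachable graph of P (3 states):
  m0 = rec X. c.(0 + X) + d.0\{b} has moves =c=> m1, =d=> m2
  m1 = 0 + (rec X. c.(0 + X) + d.0\{b}) has moves =c=> m1, =d=> m2
  m2 = 0\{b} has moves ·
Reachable graph of Q (2 states):
  n0 = rec X. c.(0 + X) + 0\{b} has moves =c=> n1
  n1 = 0 + (rec X. c.(0 + X) + 0\{b}) has moves =c=> n1
Trace ⟨d⟩ through P, begin at {m0}:
  after d @ step 1: {m2}
  — P admits the full trace.
Trace ⟨d⟩ through Q, begin at {n0}:
  after d @ step 1: ∅  — Q cannot continue

d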